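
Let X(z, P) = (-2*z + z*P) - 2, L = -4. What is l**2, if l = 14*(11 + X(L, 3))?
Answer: 4900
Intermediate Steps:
X(z, P) = -2 - 2*z + P*z (X(z, P) = (-2*z + P*z) - 2 = -2 - 2*z + P*z)
l = 70 (l = 14*(11 + (-2 - 2*(-4) + 3*(-4))) = 14*(11 + (-2 + 8 - 12)) = 14*(11 - 6) = 14*5 = 70)
l**2 = 70**2 = 4900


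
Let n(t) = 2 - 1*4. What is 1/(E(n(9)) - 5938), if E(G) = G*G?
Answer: -1/5934 ≈ -0.00016852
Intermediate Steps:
n(t) = -2 (n(t) = 2 - 4 = -2)
E(G) = G**2
1/(E(n(9)) - 5938) = 1/((-2)**2 - 5938) = 1/(4 - 5938) = 1/(-5934) = -1/5934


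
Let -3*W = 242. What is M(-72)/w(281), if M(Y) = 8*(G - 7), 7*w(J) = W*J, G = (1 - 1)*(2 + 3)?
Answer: 588/34001 ≈ 0.017294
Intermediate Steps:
G = 0 (G = 0*5 = 0)
W = -242/3 (W = -1/3*242 = -242/3 ≈ -80.667)
w(J) = -242*J/21 (w(J) = (-242*J/3)/7 = -242*J/21)
M(Y) = -56 (M(Y) = 8*(0 - 7) = 8*(-7) = -56)
M(-72)/w(281) = -56/((-242/21*281)) = -56/(-68002/21) = -56*(-21/68002) = 588/34001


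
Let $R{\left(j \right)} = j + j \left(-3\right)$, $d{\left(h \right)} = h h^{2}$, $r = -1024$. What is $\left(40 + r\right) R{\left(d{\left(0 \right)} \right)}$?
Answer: $0$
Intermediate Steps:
$d{\left(h \right)} = h^{3}$
$R{\left(j \right)} = - 2 j$ ($R{\left(j \right)} = j - 3 j = - 2 j$)
$\left(40 + r\right) R{\left(d{\left(0 \right)} \right)} = \left(40 - 1024\right) \left(- 2 \cdot 0^{3}\right) = - 984 \left(\left(-2\right) 0\right) = \left(-984\right) 0 = 0$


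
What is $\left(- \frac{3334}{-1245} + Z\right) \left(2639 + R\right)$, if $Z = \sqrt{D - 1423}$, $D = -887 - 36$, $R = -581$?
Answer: $\frac{2287124}{415} + 2058 i \sqrt{2346} \approx 5511.1 + 99680.0 i$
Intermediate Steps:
$D = -923$
$Z = i \sqrt{2346}$ ($Z = \sqrt{-923 - 1423} = \sqrt{-2346} = i \sqrt{2346} \approx 48.436 i$)
$\left(- \frac{3334}{-1245} + Z\right) \left(2639 + R\right) = \left(- \frac{3334}{-1245} + i \sqrt{2346}\right) \left(2639 - 581\right) = \left(\left(-3334\right) \left(- \frac{1}{1245}\right) + i \sqrt{2346}\right) 2058 = \left(\frac{3334}{1245} + i \sqrt{2346}\right) 2058 = \frac{2287124}{415} + 2058 i \sqrt{2346}$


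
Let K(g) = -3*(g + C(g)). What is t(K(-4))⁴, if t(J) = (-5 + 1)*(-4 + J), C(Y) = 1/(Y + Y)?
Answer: 20151121/16 ≈ 1.2594e+6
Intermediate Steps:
C(Y) = 1/(2*Y)
K(g) = -3*g - 3/(2*g) (K(g) = -3*(g + 1/(2*g)) = -3*g - 3/(2*g))
t(J) = 16 - 4*J (t(J) = -4*(-4 + J) = 16 - 4*J)
t(K(-4))⁴ = (16 - 4*(-3*(-4) - 3/2/(-4)))⁴ = (16 - 4*(12 - 3/2*(-¼)))⁴ = (16 - 4*(12 + 3/8))⁴ = (16 - 4*99/8)⁴ = (16 - 99/2)⁴ = (-67/2)⁴ = 20151121/16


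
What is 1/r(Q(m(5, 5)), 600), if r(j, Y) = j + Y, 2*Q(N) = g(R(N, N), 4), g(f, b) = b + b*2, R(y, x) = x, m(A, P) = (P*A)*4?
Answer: 1/606 ≈ 0.0016502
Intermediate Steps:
m(A, P) = 4*A*P (m(A, P) = (A*P)*4 = 4*A*P)
g(f, b) = 3*b (g(f, b) = b + 2*b = 3*b)
Q(N) = 6 (Q(N) = (3*4)/2 = (1/2)*12 = 6)
r(j, Y) = Y + j
1/r(Q(m(5, 5)), 600) = 1/(600 + 6) = 1/606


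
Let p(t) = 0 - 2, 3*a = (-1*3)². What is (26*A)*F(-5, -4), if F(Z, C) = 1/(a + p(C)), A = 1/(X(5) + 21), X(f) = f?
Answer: 1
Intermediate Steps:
a = 3 (a = (-1*3)²/3 = (⅓)*(-3)² = (⅓)*9 = 3)
p(t) = -2
A = 1/26 (A = 1/(5 + 21) = 1/26 ≈ 0.038462)
F(Z, C) = 1 (F(Z, C) = 1/(3 - 2) = 1/1 = 1)
(26*A)*F(-5, -4) = (26*(1/26))*1 = 1*1 = 1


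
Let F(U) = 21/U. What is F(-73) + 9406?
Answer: 686617/73 ≈ 9405.7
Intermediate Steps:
F(-73) + 9406 = 21/(-73) + 9406 = 21*(-1/73) + 9406 = -21/73 + 9406 = 686617/73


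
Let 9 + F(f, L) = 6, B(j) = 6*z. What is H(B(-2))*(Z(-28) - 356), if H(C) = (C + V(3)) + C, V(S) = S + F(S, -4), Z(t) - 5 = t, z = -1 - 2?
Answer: 13644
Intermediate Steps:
z = -3
Z(t) = 5 + t
B(j) = -18 (B(j) = 6*(-3) = -18)
F(f, L) = -3 (F(f, L) = -9 + 6 = -3)
V(S) = -3 + S (V(S) = S - 3 = -3 + S)
H(C) = 2*C (H(C) = (C + (-3 + 3)) + C = (C + 0) + C = C + C = 2*C)
H(B(-2))*(Z(-28) - 356) = (2*(-18))*((5 - 28) - 356) = -36*(-23 - 356) = -36*(-379) = 13644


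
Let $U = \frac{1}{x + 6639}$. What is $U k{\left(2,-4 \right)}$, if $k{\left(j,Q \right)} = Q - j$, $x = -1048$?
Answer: $- \frac{6}{5591} \approx -0.0010732$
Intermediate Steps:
$U = \frac{1}{5591}$ ($U = \frac{1}{-1048 + 6639} = \frac{1}{5591} \approx 0.00017886$)
$U k{\left(2,-4 \right)} = \frac{-4 - 2}{5591} = \frac{1}{5591} \left(-6\right) = - \frac{6}{5591}$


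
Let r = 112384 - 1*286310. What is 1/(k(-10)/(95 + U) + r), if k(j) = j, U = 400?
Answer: -99/17218676 ≈ -5.7496e-6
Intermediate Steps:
r = -173926 (r = 112384 - 286310 = -173926)
1/(k(-10)/(95 + U) + r) = 1/(-10/(95 + 400) - 173926) = 1/(-10/495 - 173926) = 1/((1/495)*(-10) - 173926) = 1/(-2/99 - 173926) = 1/(-17218676/99) = -99/17218676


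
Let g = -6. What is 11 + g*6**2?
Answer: -205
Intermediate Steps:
11 + g*6**2 = 11 - 6*6**2 = 11 - 6*36 = 11 - 216 = -205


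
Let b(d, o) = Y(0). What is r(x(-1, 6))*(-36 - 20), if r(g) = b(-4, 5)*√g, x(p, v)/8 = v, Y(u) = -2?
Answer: 448*√3 ≈ 775.96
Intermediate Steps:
x(p, v) = 8*v
b(d, o) = -2
r(g) = -2*√g
r(x(-1, 6))*(-36 - 20) = (-2*4*√3)*(-36 - 20) = -8*√3*(-56) = 448*√3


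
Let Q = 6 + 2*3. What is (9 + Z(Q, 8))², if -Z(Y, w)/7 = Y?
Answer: 5625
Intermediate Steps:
Q = 12 (Q = 6 + 6 = 12)
Z(Y, w) = -7*Y
(9 + Z(Q, 8))² = (9 - 7*12)² = (9 - 84)² = (-75)² = 5625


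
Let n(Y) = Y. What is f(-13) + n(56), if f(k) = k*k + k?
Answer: 212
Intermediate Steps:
f(k) = k + k² (f(k) = k² + k = k + k²)
f(-13) + n(56) = -13*(1 - 13) + 56 = -13*(-12) + 56 = 156 + 56 = 212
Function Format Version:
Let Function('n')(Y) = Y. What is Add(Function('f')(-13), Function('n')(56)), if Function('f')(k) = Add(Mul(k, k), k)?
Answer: 212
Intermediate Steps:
Function('f')(k) = Add(k, Pow(k, 2)) (Function('f')(k) = Add(Pow(k, 2), k) = Add(k, Pow(k, 2)))
Add(Function('f')(-13), Function('n')(56)) = Add(Mul(-13, Add(1, -13)), 56) = Add(Mul(-13, -12), 56) = Add(156, 56) = 212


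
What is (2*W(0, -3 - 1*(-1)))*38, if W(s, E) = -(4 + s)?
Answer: -304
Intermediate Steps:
W(s, E) = -4 - s
(2*W(0, -3 - 1*(-1)))*38 = (2*(-4 - 1*0))*38 = (2*(-4 + 0))*38 = (2*(-4))*38 = -8*38 = -304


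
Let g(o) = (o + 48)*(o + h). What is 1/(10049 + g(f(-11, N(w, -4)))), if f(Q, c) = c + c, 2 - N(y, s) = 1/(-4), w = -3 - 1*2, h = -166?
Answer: 4/6281 ≈ 0.00063684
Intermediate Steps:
w = -5 (w = -3 - 2 = -5)
N(y, s) = 9/4 (N(y, s) = 2 - 1/(-4) = 2 - (-1)/4 = 2 - 1*(-¼) = 2 + ¼ = 9/4)
f(Q, c) = 2*c
g(o) = (-166 + o)*(48 + o) (g(o) = (o + 48)*(o - 166) = (48 + o)*(-166 + o) = (-166 + o)*(48 + o))
1/(10049 + g(f(-11, N(w, -4)))) = 1/(10049 + (-7968 + (2*(9/4))² - 236*9/4)) = 1/(10049 + (-7968 + (9/2)² - 118*9/2)) = 1/(10049 + (-7968 + 81/4 - 531)) = 1/(10049 - 33915/4) = 1/(6281/4) = 4/6281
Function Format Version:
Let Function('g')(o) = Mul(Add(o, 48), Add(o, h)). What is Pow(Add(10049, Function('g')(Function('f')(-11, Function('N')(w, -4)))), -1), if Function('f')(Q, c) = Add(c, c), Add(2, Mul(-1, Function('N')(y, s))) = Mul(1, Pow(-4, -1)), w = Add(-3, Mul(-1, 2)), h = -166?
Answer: Rational(4, 6281) ≈ 0.00063684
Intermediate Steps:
w = -5 (w = Add(-3, -2) = -5)
Function('N')(y, s) = Rational(9, 4) (Function('N')(y, s) = Add(2, Mul(-1, Mul(1, Pow(-4, -1)))) = Add(2, Mul(-1, Mul(1, Rational(-1, 4)))) = Add(2, Mul(-1, Rational(-1, 4))) = Add(2, Rational(1, 4)) = Rational(9, 4))
Function('f')(Q, c) = Mul(2, c)
Function('g')(o) = Mul(Add(-166, o), Add(48, o)) (Function('g')(o) = Mul(Add(o, 48), Add(o, -166)) = Mul(Add(48, o), Add(-166, o)) = Mul(Add(-166, o), Add(48, o)))
Pow(Add(10049, Function('g')(Function('f')(-11, Function('N')(w, -4)))), -1) = Pow(Add(10049, Add(-7968, Pow(Mul(2, Rational(9, 4)), 2), Mul(-118, Mul(2, Rational(9, 4))))), -1) = Pow(Add(10049, Add(-7968, Pow(Rational(9, 2), 2), Mul(-118, Rational(9, 2)))), -1) = Pow(Add(10049, Add(-7968, Rational(81, 4), -531)), -1) = Pow(Add(10049, Rational(-33915, 4)), -1) = Pow(Rational(6281, 4), -1) = Rational(4, 6281)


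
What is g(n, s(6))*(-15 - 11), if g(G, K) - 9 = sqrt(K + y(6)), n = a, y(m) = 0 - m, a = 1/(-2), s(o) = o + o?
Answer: -234 - 26*sqrt(6) ≈ -297.69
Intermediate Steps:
s(o) = 2*o
a = -1/2 ≈ -0.50000
y(m) = -m
n = -1/2 ≈ -0.50000
g(G, K) = 9 + sqrt(-6 + K) (g(G, K) = 9 + sqrt(K - 1*6) = 9 + sqrt(K - 6) = 9 + sqrt(-6 + K))
g(n, s(6))*(-15 - 11) = (9 + sqrt(-6 + 2*6))*(-15 - 11) = (9 + sqrt(-6 + 12))*(-26) = (9 + sqrt(6))*(-26) = -234 - 26*sqrt(6)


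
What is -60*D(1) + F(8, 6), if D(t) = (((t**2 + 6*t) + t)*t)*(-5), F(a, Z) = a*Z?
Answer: 2448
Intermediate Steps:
F(a, Z) = Z*a
D(t) = -5*t*(t**2 + 7*t) (D(t) = ((t**2 + 7*t)*t)*(-5) = (t*(t**2 + 7*t))*(-5) = -5*t*(t**2 + 7*t))
-60*D(1) + F(8, 6) = -300*1**2*(-7 - 1*1) + 6*8 = -300*(-7 - 1) + 48 = -300*(-8) + 48 = -60*(-40) + 48 = 2400 + 48 = 2448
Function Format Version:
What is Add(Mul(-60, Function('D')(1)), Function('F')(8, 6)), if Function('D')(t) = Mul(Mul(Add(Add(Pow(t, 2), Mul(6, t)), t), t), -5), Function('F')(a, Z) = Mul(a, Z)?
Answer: 2448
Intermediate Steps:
Function('F')(a, Z) = Mul(Z, a)
Function('D')(t) = Mul(-5, t, Add(Pow(t, 2), Mul(7, t))) (Function('D')(t) = Mul(Mul(Add(Pow(t, 2), Mul(7, t)), t), -5) = Mul(Mul(t, Add(Pow(t, 2), Mul(7, t))), -5) = Mul(-5, t, Add(Pow(t, 2), Mul(7, t))))
Add(Mul(-60, Function('D')(1)), Function('F')(8, 6)) = Add(Mul(-60, Mul(5, Pow(1, 2), Add(-7, Mul(-1, 1)))), Mul(6, 8)) = Add(Mul(-60, Mul(5, 1, Add(-7, -1))), 48) = Add(Mul(-60, Mul(5, 1, -8)), 48) = Add(Mul(-60, -40), 48) = Add(2400, 48) = 2448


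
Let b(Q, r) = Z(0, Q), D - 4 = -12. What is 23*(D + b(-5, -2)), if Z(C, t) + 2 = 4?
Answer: -138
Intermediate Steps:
D = -8 (D = 4 - 12 = -8)
Z(C, t) = 2 (Z(C, t) = -2 + 4 = 2)
b(Q, r) = 2
23*(D + b(-5, -2)) = 23*(-8 + 2) = 23*(-6) = -138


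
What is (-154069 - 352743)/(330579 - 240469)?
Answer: -253406/45055 ≈ -5.6244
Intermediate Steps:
(-154069 - 352743)/(330579 - 240469) = -506812/90110 = -506812*1/90110 = -253406/45055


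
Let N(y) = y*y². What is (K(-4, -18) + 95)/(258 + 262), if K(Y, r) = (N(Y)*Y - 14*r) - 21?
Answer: 291/260 ≈ 1.1192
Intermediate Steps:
N(y) = y³
K(Y, r) = -21 + Y⁴ - 14*r (K(Y, r) = (Y³*Y - 14*r) - 21 = (Y⁴ - 14*r) - 21 = -21 + Y⁴ - 14*r)
(K(-4, -18) + 95)/(258 + 262) = ((-21 + (-4)⁴ - 14*(-18)) + 95)/(258 + 262) = ((-21 + 256 + 252) + 95)/520 = (487 + 95)*(1/520) = 582*(1/520) = 291/260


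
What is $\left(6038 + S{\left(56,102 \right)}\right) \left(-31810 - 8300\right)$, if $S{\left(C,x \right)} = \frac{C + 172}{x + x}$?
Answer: $- \frac{4117893150}{17} \approx -2.4223 \cdot 10^{8}$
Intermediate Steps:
$S{\left(C,x \right)} = \frac{172 + C}{2 x}$
$\left(6038 + S{\left(56,102 \right)}\right) \left(-31810 - 8300\right) = \left(6038 + \frac{172 + 56}{2 \cdot 102}\right) \left(-31810 - 8300\right) = \left(6038 + \frac{1}{2} \cdot \frac{1}{102} \cdot 228\right) \left(-40110\right) = \left(6038 + \frac{19}{17}\right) \left(-40110\right) = \frac{102665}{17} \left(-40110\right) = - \frac{4117893150}{17}$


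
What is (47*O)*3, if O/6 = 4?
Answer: 3384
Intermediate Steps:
O = 24 (O = 6*4 = 24)
(47*O)*3 = (47*24)*3 = 1128*3 = 3384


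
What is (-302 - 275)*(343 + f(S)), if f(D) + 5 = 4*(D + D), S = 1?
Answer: -199642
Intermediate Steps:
f(D) = -5 + 8*D (f(D) = -5 + 4*(D + D) = -5 + 4*(2*D) = -5 + 8*D)
(-302 - 275)*(343 + f(S)) = (-302 - 275)*(343 + (-5 + 8*1)) = -577*(343 + (-5 + 8)) = -577*(343 + 3) = -577*346 = -199642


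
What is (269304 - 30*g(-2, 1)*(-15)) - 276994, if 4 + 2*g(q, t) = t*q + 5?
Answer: -7915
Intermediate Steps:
g(q, t) = ½ + q*t/2 (g(q, t) = -2 + (t*q + 5)/2 = -2 + (q*t + 5)/2 = -2 + (5 + q*t)/2 = -2 + (5/2 + q*t/2) = ½ + q*t/2)
(269304 - 30*g(-2, 1)*(-15)) - 276994 = (269304 - 30*(½ + (½)*(-2)*1)*(-15)) - 276994 = (269304 - 30*(½ - 1)*(-15)) - 276994 = (269304 - 30*(-½)*(-15)) - 276994 = (269304 + 15*(-15)) - 276994 = (269304 - 225) - 276994 = 269079 - 276994 = -7915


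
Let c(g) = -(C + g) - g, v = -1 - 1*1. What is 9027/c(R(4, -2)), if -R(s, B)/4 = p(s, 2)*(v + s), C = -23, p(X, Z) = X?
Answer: 3009/29 ≈ 103.76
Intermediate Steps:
v = -2 (v = -1 - 1 = -2)
R(s, B) = -4*s*(-2 + s)
c(g) = 23 - 2*g (c(g) = -(-23 + g) - g = (23 - g) - g = 23 - 2*g)
9027/c(R(4, -2)) = 9027/(23 - 8*4*(2 - 1*4)) = 9027/(23 - 8*4*(2 - 4)) = 9027/(23 - 8*4*(-2)) = 9027/(23 - 2*(-32)) = 9027/(23 + 64) = 9027/87 = 9027*(1/87) = 3009/29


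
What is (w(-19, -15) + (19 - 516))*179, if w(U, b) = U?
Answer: -92364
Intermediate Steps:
(w(-19, -15) + (19 - 516))*179 = (-19 + (19 - 516))*179 = (-19 - 497)*179 = -516*179 = -92364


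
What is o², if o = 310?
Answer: 96100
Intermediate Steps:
o² = 310² = 96100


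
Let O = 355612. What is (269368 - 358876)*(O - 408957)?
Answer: 4774804260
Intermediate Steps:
(269368 - 358876)*(O - 408957) = (269368 - 358876)*(355612 - 408957) = -89508*(-53345) = 4774804260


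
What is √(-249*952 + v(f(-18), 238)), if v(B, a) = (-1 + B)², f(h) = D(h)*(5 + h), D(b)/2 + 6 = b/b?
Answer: I*√220407 ≈ 469.48*I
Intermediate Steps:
D(b) = -10 (D(b) = -12 + 2*(b/b) = -12 + 2*1 = -12 + 2 = -10)
f(h) = -50 - 10*h (f(h) = -10*(5 + h) = -50 - 10*h)
√(-249*952 + v(f(-18), 238)) = √(-249*952 + (-1 + (-50 - 10*(-18)))²) = √(-237048 + (-1 + (-50 + 180))²) = √(-237048 + (-1 + 130)²) = √(-237048 + 129²) = √(-237048 + 16641) = √(-220407) = I*√220407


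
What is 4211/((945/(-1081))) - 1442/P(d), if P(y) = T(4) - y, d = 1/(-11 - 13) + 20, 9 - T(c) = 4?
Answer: -1601496109/339255 ≈ -4720.6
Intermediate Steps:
T(c) = 5 (T(c) = 9 - 1*4 = 9 - 4 = 5)
d = 479/24 (d = 1/(-24) + 20 = -1/24 + 20 = 479/24 ≈ 19.958)
P(y) = 5 - y
4211/((945/(-1081))) - 1442/P(d) = 4211/((945/(-1081))) - 1442/(5 - 1*479/24) = 4211/((945*(-1/1081))) - 1442/(5 - 479/24) = 4211/(-945/1081) - 1442/(-359/24) = 4211*(-1081/945) - 1442*(-24/359) = -4552091/945 + 34608/359 = -1601496109/339255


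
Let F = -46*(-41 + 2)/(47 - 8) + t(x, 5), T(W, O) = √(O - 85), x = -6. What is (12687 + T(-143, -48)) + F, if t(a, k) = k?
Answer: 12738 + I*√133 ≈ 12738.0 + 11.533*I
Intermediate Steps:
T(W, O) = √(-85 + O)
F = 51 (F = -46*(-41 + 2)/(47 - 8) + 5 = -(-1794)/39 + 5 = -46*(-1) + 5 = 46 + 5 = 51)
(12687 + T(-143, -48)) + F = (12687 + √(-85 - 48)) + 51 = (12687 + √(-133)) + 51 = (12687 + I*√133) + 51 = 12738 + I*√133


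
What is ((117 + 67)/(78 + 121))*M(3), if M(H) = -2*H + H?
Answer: -552/199 ≈ -2.7739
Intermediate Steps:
M(H) = -H
((117 + 67)/(78 + 121))*M(3) = ((117 + 67)/(78 + 121))*(-1*3) = (184/199)*(-3) = -552/199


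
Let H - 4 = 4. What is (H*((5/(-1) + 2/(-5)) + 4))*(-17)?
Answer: 952/5 ≈ 190.40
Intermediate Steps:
H = 8 (H = 4 + 4 = 8)
(H*((5/(-1) + 2/(-5)) + 4))*(-17) = (8*((5/(-1) + 2/(-5)) + 4))*(-17) = (8*((5*(-1) + 2*(-⅕)) + 4))*(-17) = (8*((-5 - ⅖) + 4))*(-17) = (8*(-27/5 + 4))*(-17) = (8*(-7/5))*(-17) = -56/5*(-17) = 952/5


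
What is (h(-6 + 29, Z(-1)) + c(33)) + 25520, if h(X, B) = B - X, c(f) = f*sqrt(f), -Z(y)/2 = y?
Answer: 25499 + 33*sqrt(33) ≈ 25689.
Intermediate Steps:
Z(y) = -2*y
c(f) = f**(3/2)
(h(-6 + 29, Z(-1)) + c(33)) + 25520 = ((-2*(-1) - (-6 + 29)) + 33**(3/2)) + 25520 = ((2 - 1*23) + 33*sqrt(33)) + 25520 = ((2 - 23) + 33*sqrt(33)) + 25520 = (-21 + 33*sqrt(33)) + 25520 = 25499 + 33*sqrt(33)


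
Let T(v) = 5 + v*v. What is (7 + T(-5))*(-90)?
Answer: -3330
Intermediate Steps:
T(v) = 5 + v²
(7 + T(-5))*(-90) = (7 + (5 + (-5)²))*(-90) = (7 + (5 + 25))*(-90) = (7 + 30)*(-90) = 37*(-90) = -3330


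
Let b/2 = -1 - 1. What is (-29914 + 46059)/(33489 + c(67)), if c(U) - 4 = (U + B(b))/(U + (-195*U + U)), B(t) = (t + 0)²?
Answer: 41754199/86619580 ≈ 0.48204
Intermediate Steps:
b = -4 (b = 2*(-1 - 1) = 2*(-2) = -4)
B(t) = t²
c(U) = 4 - (16 + U)/(193*U) (c(U) = 4 + (U + (-4)²)/(U + (-195*U + U)) = 4 + (U + 16)/(U - 194*U) = 4 + (16 + U)/((-193*U)) = 4 + (16 + U)*(-1/(193*U)) = 4 - (16 + U)/(193*U))
(-29914 + 46059)/(33489 + c(67)) = (-29914 + 46059)/(33489 + (1/193)*(-16 + 771*67)/67) = 16145/(33489 + (1/193)*(1/67)*(-16 + 51657)) = 16145/(33489 + (1/193)*(1/67)*51641) = 16145/(33489 + 51641/12931) = 16145/(433097900/12931) = 16145*(12931/433097900) = 41754199/86619580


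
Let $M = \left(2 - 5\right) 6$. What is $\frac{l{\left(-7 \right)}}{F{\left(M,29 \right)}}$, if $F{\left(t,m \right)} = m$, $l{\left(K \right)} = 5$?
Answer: $\frac{5}{29} \approx 0.17241$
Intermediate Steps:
$M = -18$ ($M = \left(-3\right) 6 = -18$)
$\frac{l{\left(-7 \right)}}{F{\left(M,29 \right)}} = \frac{5}{29}$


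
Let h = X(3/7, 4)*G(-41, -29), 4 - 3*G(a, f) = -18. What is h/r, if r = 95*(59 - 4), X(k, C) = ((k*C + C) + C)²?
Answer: 9248/69825 ≈ 0.13245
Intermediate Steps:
G(a, f) = 22/3 (G(a, f) = 4/3 - ⅓*(-18) = 4/3 + 6 = 22/3)
X(k, C) = (2*C + C*k)² (X(k, C) = ((C*k + C) + C)² = ((C + C*k) + C)² = (2*C + C*k)²)
h = 101728/147 (h = (4²*(2 + 3/7)²)*(22/3) = (16*(2 + 3*(⅐))²)*(22/3) = (16*(2 + 3/7)²)*(22/3) = (16*(17/7)²)*(22/3) = (16*(289/49))*(22/3) = (4624/49)*(22/3) = 101728/147 ≈ 692.03)
r = 5225 (r = 95*55 = 5225)
h/r = (101728/147)/5225 = (101728/147)*(1/5225) = 9248/69825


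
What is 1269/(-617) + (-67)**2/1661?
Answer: 661904/1024837 ≈ 0.64586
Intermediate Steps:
1269/(-617) + (-67)**2/1661 = 1269*(-1/617) + 4489*(1/1661) = -1269/617 + 4489/1661 = 661904/1024837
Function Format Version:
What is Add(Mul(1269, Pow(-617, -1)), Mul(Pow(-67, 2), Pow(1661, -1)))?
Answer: Rational(661904, 1024837) ≈ 0.64586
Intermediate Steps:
Add(Mul(1269, Pow(-617, -1)), Mul(Pow(-67, 2), Pow(1661, -1))) = Add(Mul(1269, Rational(-1, 617)), Mul(4489, Rational(1, 1661))) = Add(Rational(-1269, 617), Rational(4489, 1661)) = Rational(661904, 1024837)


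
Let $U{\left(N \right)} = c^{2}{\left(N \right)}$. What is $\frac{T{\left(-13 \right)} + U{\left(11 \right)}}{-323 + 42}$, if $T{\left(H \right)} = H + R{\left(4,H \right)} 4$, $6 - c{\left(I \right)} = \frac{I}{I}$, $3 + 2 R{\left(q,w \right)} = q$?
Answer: $- \frac{14}{281} \approx -0.049822$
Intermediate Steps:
$R{\left(q,w \right)} = - \frac{3}{2} + \frac{q}{2}$
$c{\left(I \right)} = 5$ ($c{\left(I \right)} = 6 - \frac{I}{I} = 6 - 1 = 5$)
$T{\left(H \right)} = 2 + H$ ($T{\left(H \right)} = H + \left(- \frac{3}{2} + \frac{1}{2} \cdot 4\right) 4 = H + \left(- \frac{3}{2} + 2\right) 4 = H + \frac{1}{2} \cdot 4 = H + 2 = 2 + H$)
$U{\left(N \right)} = 25$ ($U{\left(N \right)} = 5^{2} = 25$)
$\frac{T{\left(-13 \right)} + U{\left(11 \right)}}{-323 + 42} = \frac{\left(2 - 13\right) + 25}{-323 + 42} = \frac{-11 + 25}{-281} = 14 \left(- \frac{1}{281}\right) = - \frac{14}{281}$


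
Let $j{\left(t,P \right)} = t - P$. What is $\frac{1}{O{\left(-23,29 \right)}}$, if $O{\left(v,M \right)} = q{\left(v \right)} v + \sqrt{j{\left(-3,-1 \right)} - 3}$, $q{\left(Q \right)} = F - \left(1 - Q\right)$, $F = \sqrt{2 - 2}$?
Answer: $- \frac{i}{\sqrt{5} - 552 i} \approx 0.0018116 - 7.3384 \cdot 10^{-6} i$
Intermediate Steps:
$F = 0$ ($F = \sqrt{0} = 0$)
$q{\left(Q \right)} = -1 + Q$ ($q{\left(Q \right)} = 0 - \left(1 - Q\right) = 0 + \left(-1 + Q\right) = -1 + Q$)
$O{\left(v,M \right)} = i \sqrt{5} + v \left(-1 + v\right)$ ($O{\left(v,M \right)} = \left(-1 + v\right) v + \sqrt{\left(-3 - -1\right) - 3} = v \left(-1 + v\right) + \sqrt{\left(-3 + 1\right) - 3} = v \left(-1 + v\right) + \sqrt{-2 - 3} = v \left(-1 + v\right) + \sqrt{-5} = v \left(-1 + v\right) + i \sqrt{5} = i \sqrt{5} + v \left(-1 + v\right)$)
$\frac{1}{O{\left(-23,29 \right)}} = \frac{1}{i \sqrt{5} - 23 \left(-1 - 23\right)} = \frac{1}{i \sqrt{5} - -552} = \frac{1}{i \sqrt{5} + 552} = \frac{1}{552 + i \sqrt{5}}$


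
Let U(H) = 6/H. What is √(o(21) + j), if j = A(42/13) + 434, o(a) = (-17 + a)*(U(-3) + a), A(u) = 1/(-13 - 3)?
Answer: √8159/4 ≈ 22.582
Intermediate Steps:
A(u) = -1/16 (A(u) = 1/(-16) = -1/16)
o(a) = (-17 + a)*(-2 + a) (o(a) = (-17 + a)*(6/(-3) + a) = (-17 + a)*(6*(-⅓) + a) = (-17 + a)*(-2 + a))
j = 6943/16 (j = -1/16 + 434 = 6943/16 ≈ 433.94)
√(o(21) + j) = √((34 + 21² - 19*21) + 6943/16) = √((34 + 441 - 399) + 6943/16) = √(76 + 6943/16) = √(8159/16) = √8159/4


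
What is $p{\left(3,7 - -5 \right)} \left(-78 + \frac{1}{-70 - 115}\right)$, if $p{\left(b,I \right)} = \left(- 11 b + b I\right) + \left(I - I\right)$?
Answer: $- \frac{43293}{185} \approx -234.02$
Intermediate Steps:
$p{\left(b,I \right)} = - 11 b + I b$ ($p{\left(b,I \right)} = \left(- 11 b + I b\right) + 0 = - 11 b + I b$)
$p{\left(3,7 - -5 \right)} \left(-78 + \frac{1}{-70 - 115}\right) = 3 \left(-11 + \left(7 - -5\right)\right) \left(-78 + \frac{1}{-70 - 115}\right) = 3 \left(-11 + \left(7 + 5\right)\right) \left(-78 + \frac{1}{-185}\right) = 3 \left(-11 + 12\right) \left(-78 - \frac{1}{185}\right) = 3 \cdot 1 \left(- \frac{14431}{185}\right) = 3 \left(- \frac{14431}{185}\right) = - \frac{43293}{185}$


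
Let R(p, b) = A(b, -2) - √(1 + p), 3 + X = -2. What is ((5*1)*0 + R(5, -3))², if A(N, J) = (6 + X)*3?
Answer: (3 - √6)² ≈ 0.30306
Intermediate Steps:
X = -5 (X = -3 - 2 = -5)
A(N, J) = 3 (A(N, J) = (6 - 5)*3 = 1*3 = 3)
R(p, b) = 3 - √(1 + p)
((5*1)*0 + R(5, -3))² = ((5*1)*0 + (3 - √(1 + 5)))² = (5*0 + (3 - √6))² = (0 + (3 - √6))² = (3 - √6)²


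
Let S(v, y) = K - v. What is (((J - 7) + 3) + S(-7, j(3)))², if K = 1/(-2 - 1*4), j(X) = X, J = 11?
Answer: 6889/36 ≈ 191.36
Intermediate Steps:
K = -⅙ (K = 1/(-2 - 4) = 1/(-6) = -⅙ ≈ -0.16667)
S(v, y) = -⅙ - v
(((J - 7) + 3) + S(-7, j(3)))² = (((11 - 7) + 3) + (-⅙ - 1*(-7)))² = ((4 + 3) + (-⅙ + 7))² = (7 + 41/6)² = (83/6)² = 6889/36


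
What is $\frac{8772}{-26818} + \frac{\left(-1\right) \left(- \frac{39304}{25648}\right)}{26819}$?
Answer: $- \frac{377049919187}{1152928803026} \approx -0.32704$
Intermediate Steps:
$\frac{8772}{-26818} + \frac{\left(-1\right) \left(- \frac{39304}{25648}\right)}{26819} = 8772 \left(- \frac{1}{26818}\right) + - \frac{-39304}{25648} \cdot \frac{1}{26819} = - \frac{4386}{13409} + \left(-1\right) \left(- \frac{4913}{3206}\right) \frac{1}{26819} = - \frac{4386}{13409} + \frac{4913}{3206} \cdot \frac{1}{26819} = - \frac{4386}{13409} + \frac{4913}{85981714} = - \frac{377049919187}{1152928803026}$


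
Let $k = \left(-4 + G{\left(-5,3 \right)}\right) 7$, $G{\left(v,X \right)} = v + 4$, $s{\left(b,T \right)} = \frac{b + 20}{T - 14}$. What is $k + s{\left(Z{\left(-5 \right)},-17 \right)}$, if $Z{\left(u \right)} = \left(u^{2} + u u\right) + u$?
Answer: $- \frac{1150}{31} \approx -37.097$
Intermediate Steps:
$Z{\left(u \right)} = u + 2 u^{2}$ ($Z{\left(u \right)} = \left(u^{2} + u^{2}\right) + u = 2 u^{2} + u = u + 2 u^{2}$)
$s{\left(b,T \right)} = \frac{20 + b}{-14 + T}$
$G{\left(v,X \right)} = 4 + v$
$k = -35$ ($k = \left(-4 + \left(4 - 5\right)\right) 7 = \left(-4 - 1\right) 7 = \left(-5\right) 7 = -35$)
$k + s{\left(Z{\left(-5 \right)},-17 \right)} = -35 + \frac{20 - 5 \left(1 + 2 \left(-5\right)\right)}{-14 - 17} = -35 + \frac{20 - 5 \left(1 - 10\right)}{-31} = -35 - \frac{20 - -45}{31} = -35 - \frac{20 + 45}{31} = -35 - \frac{65}{31} = - \frac{1150}{31}$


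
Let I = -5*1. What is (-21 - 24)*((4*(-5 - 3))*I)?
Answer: -7200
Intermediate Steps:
I = -5
(-21 - 24)*((4*(-5 - 3))*I) = (-21 - 24)*((4*(-5 - 3))*(-5)) = -45*4*(-8)*(-5) = -(-1440)*(-5) = -45*160 = -7200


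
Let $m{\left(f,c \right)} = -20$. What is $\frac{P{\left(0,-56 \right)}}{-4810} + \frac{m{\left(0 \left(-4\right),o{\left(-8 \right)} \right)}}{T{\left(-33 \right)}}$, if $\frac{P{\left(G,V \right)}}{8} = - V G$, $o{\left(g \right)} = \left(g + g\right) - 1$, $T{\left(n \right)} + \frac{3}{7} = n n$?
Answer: $- \frac{7}{381} \approx -0.018373$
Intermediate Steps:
$T{\left(n \right)} = - \frac{3}{7} + n^{2}$ ($T{\left(n \right)} = - \frac{3}{7} + n n = - \frac{3}{7} + n^{2}$)
$o{\left(g \right)} = -1 + 2 g$ ($o{\left(g \right)} = 2 g - 1 = -1 + 2 g$)
$P{\left(G,V \right)} = - 8 G V$ ($P{\left(G,V \right)} = 8 - V G = 8 \left(- G V\right) = - 8 G V$)
$\frac{P{\left(0,-56 \right)}}{-4810} + \frac{m{\left(0 \left(-4\right),o{\left(-8 \right)} \right)}}{T{\left(-33 \right)}} = \frac{\left(-8\right) 0 \left(-56\right)}{-4810} - \frac{20}{- \frac{3}{7} + \left(-33\right)^{2}} = 0 \left(- \frac{1}{4810}\right) - \frac{20}{- \frac{3}{7} + 1089} = 0 - \frac{20}{\frac{7620}{7}} = 0 - \frac{7}{381} = - \frac{7}{381}$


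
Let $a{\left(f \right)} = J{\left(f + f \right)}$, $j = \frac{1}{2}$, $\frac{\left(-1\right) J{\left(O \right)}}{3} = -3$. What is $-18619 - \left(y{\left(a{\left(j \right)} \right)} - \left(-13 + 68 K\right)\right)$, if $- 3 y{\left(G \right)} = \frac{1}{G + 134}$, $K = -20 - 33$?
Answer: $- \frac{9539243}{429} \approx -22236.0$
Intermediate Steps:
$J{\left(O \right)} = 9$ ($J{\left(O \right)} = \left(-3\right) \left(-3\right) = 9$)
$K = -53$
$j = \frac{1}{2} \approx 0.5$
$a{\left(f \right)} = 9$
$y{\left(G \right)} = - \frac{1}{3 \left(134 + G\right)}$ ($y{\left(G \right)} = - \frac{1}{3 \left(G + 134\right)} = - \frac{1}{3 \left(134 + G\right)}$)
$-18619 - \left(y{\left(a{\left(j \right)} \right)} - \left(-13 + 68 K\right)\right) = -18619 - \left(- \frac{1}{402 + 3 \cdot 9} - \left(-13 + 68 \left(-53\right)\right)\right) = -18619 - \left(- \frac{1}{402 + 27} - \left(-13 - 3604\right)\right) = -18619 - \left(- \frac{1}{429} - -3617\right) = -18619 - \left(\left(-1\right) \frac{1}{429} + 3617\right) = -18619 - \left(- \frac{1}{429} + 3617\right) = -18619 - \frac{1551692}{429} = - \frac{9539243}{429}$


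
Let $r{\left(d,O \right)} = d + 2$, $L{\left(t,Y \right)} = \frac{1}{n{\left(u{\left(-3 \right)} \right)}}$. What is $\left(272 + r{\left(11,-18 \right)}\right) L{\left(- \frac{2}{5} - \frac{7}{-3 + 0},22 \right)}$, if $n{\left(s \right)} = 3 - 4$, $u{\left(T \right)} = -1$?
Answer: $-285$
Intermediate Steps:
$n{\left(s \right)} = -1$
$L{\left(t,Y \right)} = -1$ ($L{\left(t,Y \right)} = \frac{1}{-1} = -1$)
$r{\left(d,O \right)} = 2 + d$
$\left(272 + r{\left(11,-18 \right)}\right) L{\left(- \frac{2}{5} - \frac{7}{-3 + 0},22 \right)} = \left(272 + \left(2 + 11\right)\right) \left(-1\right) = \left(272 + 13\right) \left(-1\right) = 285 \left(-1\right) = -285$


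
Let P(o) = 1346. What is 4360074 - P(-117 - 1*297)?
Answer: 4358728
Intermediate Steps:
4360074 - P(-117 - 1*297) = 4360074 - 1*1346 = 4360074 - 1346 = 4358728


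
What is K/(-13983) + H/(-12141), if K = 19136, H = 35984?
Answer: -245164816/56589201 ≈ -4.3324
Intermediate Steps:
K/(-13983) + H/(-12141) = 19136/(-13983) + 35984/(-12141) = 19136*(-1/13983) + 35984*(-1/12141) = -19136/13983 - 35984/12141 = -245164816/56589201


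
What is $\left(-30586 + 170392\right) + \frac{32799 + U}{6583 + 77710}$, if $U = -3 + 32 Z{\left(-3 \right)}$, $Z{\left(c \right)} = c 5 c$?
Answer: $\frac{11784701394}{84293} \approx 1.3981 \cdot 10^{5}$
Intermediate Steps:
$Z{\left(c \right)} = 5 c^{2}$ ($Z{\left(c \right)} = 5 c c = 5 c^{2}$)
$U = 1437$ ($U = -3 + 32 \cdot 5 \left(-3\right)^{2} = -3 + 32 \cdot 5 \cdot 9 = -3 + 32 \cdot 45 = -3 + 1440 = 1437$)
$\left(-30586 + 170392\right) + \frac{32799 + U}{6583 + 77710} = \left(-30586 + 170392\right) + \frac{32799 + 1437}{6583 + 77710} = 139806 + \frac{34236}{84293} = \frac{11784701394}{84293}$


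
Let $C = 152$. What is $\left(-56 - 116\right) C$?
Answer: $-26144$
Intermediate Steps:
$\left(-56 - 116\right) C = \left(-56 - 116\right) 152 = \left(-172\right) 152 = -26144$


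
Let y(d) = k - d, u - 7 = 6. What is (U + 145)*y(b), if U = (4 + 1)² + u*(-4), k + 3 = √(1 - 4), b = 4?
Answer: -826 + 118*I*√3 ≈ -826.0 + 204.38*I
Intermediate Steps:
u = 13 (u = 7 + 6 = 13)
k = -3 + I*√3 (k = -3 + √(1 - 4) = -3 + √(-3) = -3 + I*√3 ≈ -3.0 + 1.732*I)
y(d) = -3 - d + I*√3 (y(d) = (-3 + I*√3) - d = -3 - d + I*√3)
U = -27 (U = (4 + 1)² + 13*(-4) = 5² - 52 = 25 - 52 = -27)
(U + 145)*y(b) = (-27 + 145)*(-3 - 1*4 + I*√3) = 118*(-3 - 4 + I*√3) = 118*(-7 + I*√3) = -826 + 118*I*√3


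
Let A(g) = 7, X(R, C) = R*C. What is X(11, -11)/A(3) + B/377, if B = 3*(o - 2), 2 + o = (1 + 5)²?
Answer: -44945/2639 ≈ -17.031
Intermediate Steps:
X(R, C) = C*R
o = 34 (o = -2 + (1 + 5)² = -2 + 6² = -2 + 36 = 34)
B = 96 (B = 3*(34 - 2) = 3*32 = 96)
X(11, -11)/A(3) + B/377 = -11*11/7 + 96/377 = -121*⅐ + 96*(1/377) = -121/7 + 96/377 = -44945/2639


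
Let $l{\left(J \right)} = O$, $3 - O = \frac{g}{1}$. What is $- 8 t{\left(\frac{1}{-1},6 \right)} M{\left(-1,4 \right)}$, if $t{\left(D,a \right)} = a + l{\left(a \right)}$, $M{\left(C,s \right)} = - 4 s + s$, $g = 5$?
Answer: $384$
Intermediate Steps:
$M{\left(C,s \right)} = - 3 s$
$O = -2$ ($O = 3 - \frac{5}{1} = 3 - 5 \cdot 1 = 3 - 5 = -2$)
$l{\left(J \right)} = -2$
$t{\left(D,a \right)} = -2 + a$ ($t{\left(D,a \right)} = a - 2 = -2 + a$)
$- 8 t{\left(\frac{1}{-1},6 \right)} M{\left(-1,4 \right)} = - 8 \left(-2 + 6\right) \left(\left(-3\right) 4\right) = \left(-8\right) 4 \left(-12\right) = \left(-32\right) \left(-12\right) = 384$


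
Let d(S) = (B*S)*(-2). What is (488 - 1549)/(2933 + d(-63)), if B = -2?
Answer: -1061/2681 ≈ -0.39575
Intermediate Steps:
d(S) = 4*S (d(S) = -2*S*(-2) = 4*S)
(488 - 1549)/(2933 + d(-63)) = (488 - 1549)/(2933 + 4*(-63)) = -1061/(2933 - 252) = -1061/2681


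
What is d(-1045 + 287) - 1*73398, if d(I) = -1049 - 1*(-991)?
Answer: -73456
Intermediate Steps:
d(I) = -58 (d(I) = -1049 + 991 = -58)
d(-1045 + 287) - 1*73398 = -58 - 1*73398 = -58 - 73398 = -73456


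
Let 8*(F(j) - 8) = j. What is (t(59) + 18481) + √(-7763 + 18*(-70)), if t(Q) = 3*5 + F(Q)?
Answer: 148091/8 + I*√9023 ≈ 18511.0 + 94.99*I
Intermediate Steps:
F(j) = 8 + j/8
t(Q) = 23 + Q/8 (t(Q) = 3*5 + (8 + Q/8) = 15 + (8 + Q/8) = 23 + Q/8)
(t(59) + 18481) + √(-7763 + 18*(-70)) = ((23 + (⅛)*59) + 18481) + √(-7763 + 18*(-70)) = ((23 + 59/8) + 18481) + √(-7763 - 1260) = (243/8 + 18481) + √(-9023) = 148091/8 + I*√9023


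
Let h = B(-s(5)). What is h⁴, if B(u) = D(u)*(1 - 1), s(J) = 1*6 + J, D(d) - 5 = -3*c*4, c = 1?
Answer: 0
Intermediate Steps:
D(d) = -7 (D(d) = 5 - 3*1*4 = 5 - 3*4 = 5 - 12 = -7)
s(J) = 6 + J
B(u) = 0 (B(u) = -7*(1 - 1) = -7*0 = 0)
h = 0
h⁴ = 0⁴ = 0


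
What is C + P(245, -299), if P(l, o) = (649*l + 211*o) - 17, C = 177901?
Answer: 273800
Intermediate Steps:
P(l, o) = -17 + 211*o + 649*l (P(l, o) = (211*o + 649*l) - 17 = -17 + 211*o + 649*l)
C + P(245, -299) = 177901 + (-17 + 211*(-299) + 649*245) = 177901 + (-17 - 63089 + 159005) = 177901 + 95899 = 273800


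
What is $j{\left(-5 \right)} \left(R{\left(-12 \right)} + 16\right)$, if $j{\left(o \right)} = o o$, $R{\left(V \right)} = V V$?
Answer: $4000$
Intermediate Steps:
$R{\left(V \right)} = V^{2}$
$j{\left(o \right)} = o^{2}$
$j{\left(-5 \right)} \left(R{\left(-12 \right)} + 16\right) = \left(-5\right)^{2} \left(\left(-12\right)^{2} + 16\right) = 25 \left(144 + 16\right) = 25 \cdot 160 = 4000$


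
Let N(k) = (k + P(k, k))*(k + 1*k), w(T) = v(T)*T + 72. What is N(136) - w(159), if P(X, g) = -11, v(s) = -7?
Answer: 35041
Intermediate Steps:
w(T) = 72 - 7*T (w(T) = -7*T + 72 = 72 - 7*T)
N(k) = 2*k*(-11 + k) (N(k) = (k - 11)*(k + 1*k) = (-11 + k)*(k + k) = (-11 + k)*(2*k) = 2*k*(-11 + k))
N(136) - w(159) = 2*136*(-11 + 136) - (72 - 7*159) = 2*136*125 - (72 - 1113) = 34000 - 1*(-1041) = 34000 + 1041 = 35041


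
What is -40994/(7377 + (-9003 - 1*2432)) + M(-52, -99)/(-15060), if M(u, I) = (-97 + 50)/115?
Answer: 35498849663/3514025100 ≈ 10.102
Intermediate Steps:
M(u, I) = -47/115 (M(u, I) = -47*1/115 = -47/115)
-40994/(7377 + (-9003 - 1*2432)) + M(-52, -99)/(-15060) = -40994/(7377 + (-9003 - 1*2432)) - 47/115/(-15060) = -40994/(7377 + (-9003 - 2432)) - 47/115*(-1/15060) = -40994/(7377 - 11435) + 47/1731900 = -40994/(-4058) + 47/1731900 = -40994*(-1/4058) + 47/1731900 = 20497/2029 + 47/1731900 = 35498849663/3514025100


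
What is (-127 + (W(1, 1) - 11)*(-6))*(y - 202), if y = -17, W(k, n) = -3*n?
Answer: 9417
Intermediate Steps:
(-127 + (W(1, 1) - 11)*(-6))*(y - 202) = (-127 + (-3*1 - 11)*(-6))*(-17 - 202) = (-127 + (-3 - 11)*(-6))*(-219) = (-127 - 14*(-6))*(-219) = (-127 + 84)*(-219) = -43*(-219) = 9417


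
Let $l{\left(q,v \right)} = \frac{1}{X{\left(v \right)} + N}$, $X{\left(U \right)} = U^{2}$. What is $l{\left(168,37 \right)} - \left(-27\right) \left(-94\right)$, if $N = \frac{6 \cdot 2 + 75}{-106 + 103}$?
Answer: $- \frac{3400919}{1340} \approx -2538.0$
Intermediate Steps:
$N = -29$ ($N = \frac{12 + 75}{-3} = 87 \left(- \frac{1}{3}\right) = -29$)
$l{\left(q,v \right)} = \frac{1}{-29 + v^{2}}$ ($l{\left(q,v \right)} = \frac{1}{v^{2} - 29} = \frac{1}{-29 + v^{2}}$)
$l{\left(168,37 \right)} - \left(-27\right) \left(-94\right) = \frac{1}{-29 + 37^{2}} - \left(-27\right) \left(-94\right) = \frac{1}{-29 + 1369} - 2538 = \frac{1}{1340} - 2538 = - \frac{3400919}{1340}$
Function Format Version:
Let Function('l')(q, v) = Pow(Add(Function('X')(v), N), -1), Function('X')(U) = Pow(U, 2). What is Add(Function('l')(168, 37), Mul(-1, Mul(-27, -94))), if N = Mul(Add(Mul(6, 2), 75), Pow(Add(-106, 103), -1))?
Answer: Rational(-3400919, 1340) ≈ -2538.0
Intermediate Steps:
N = -29 (N = Mul(Add(12, 75), Pow(-3, -1)) = Mul(87, Rational(-1, 3)) = -29)
Function('l')(q, v) = Pow(Add(-29, Pow(v, 2)), -1) (Function('l')(q, v) = Pow(Add(Pow(v, 2), -29), -1) = Pow(Add(-29, Pow(v, 2)), -1))
Add(Function('l')(168, 37), Mul(-1, Mul(-27, -94))) = Add(Pow(Add(-29, Pow(37, 2)), -1), Mul(-1, Mul(-27, -94))) = Add(Pow(Add(-29, 1369), -1), Mul(-1, 2538)) = Add(Pow(1340, -1), -2538) = Add(Rational(1, 1340), -2538) = Rational(-3400919, 1340)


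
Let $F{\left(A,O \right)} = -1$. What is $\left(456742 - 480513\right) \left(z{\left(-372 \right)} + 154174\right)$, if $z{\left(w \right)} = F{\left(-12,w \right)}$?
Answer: $-3664846383$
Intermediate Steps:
$z{\left(w \right)} = -1$
$\left(456742 - 480513\right) \left(z{\left(-372 \right)} + 154174\right) = \left(456742 - 480513\right) \left(-1 + 154174\right) = \left(-23771\right) 154173 = -3664846383$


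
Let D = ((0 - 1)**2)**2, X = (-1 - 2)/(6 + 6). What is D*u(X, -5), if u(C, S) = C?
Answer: -1/4 ≈ -0.25000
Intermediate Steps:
X = -1/4 (X = -3/12 = -3*1/12 = -1/4 ≈ -0.25000)
D = 1 (D = ((-1)**2)**2 = 1**2 = 1)
D*u(X, -5) = 1*(-1/4) = -1/4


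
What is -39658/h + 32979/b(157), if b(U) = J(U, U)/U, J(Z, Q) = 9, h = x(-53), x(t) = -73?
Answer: 126109747/219 ≈ 5.7584e+5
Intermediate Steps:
h = -73
b(U) = 9/U
-39658/h + 32979/b(157) = -39658/(-73) + 32979/((9/157)) = -39658*(-1/73) + 32979/((9*(1/157))) = 39658/73 + 32979/(9/157) = 39658/73 + 32979*(157/9) = 39658/73 + 1725901/3 = 126109747/219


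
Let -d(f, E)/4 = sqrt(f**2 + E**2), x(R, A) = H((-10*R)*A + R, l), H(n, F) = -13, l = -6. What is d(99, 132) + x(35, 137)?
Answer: -673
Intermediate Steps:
x(R, A) = -13
d(f, E) = -4*sqrt(E**2 + f**2) (d(f, E) = -4*sqrt(f**2 + E**2) = -4*sqrt(E**2 + f**2))
d(99, 132) + x(35, 137) = -4*sqrt(132**2 + 99**2) - 13 = -4*sqrt(17424 + 9801) - 13 = -4*sqrt(27225) - 13 = -4*165 - 13 = -660 - 13 = -673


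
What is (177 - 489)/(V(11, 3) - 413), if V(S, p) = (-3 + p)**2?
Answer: 312/413 ≈ 0.75545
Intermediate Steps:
(177 - 489)/(V(11, 3) - 413) = (177 - 489)/((-3 + 3)**2 - 413) = -312/(0**2 - 413) = -312/(0 - 413) = -312/(-413) = -312*(-1/413) = 312/413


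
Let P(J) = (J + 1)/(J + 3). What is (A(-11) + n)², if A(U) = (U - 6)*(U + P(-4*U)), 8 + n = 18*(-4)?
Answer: 18181696/2209 ≈ 8230.7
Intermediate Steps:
n = -80 (n = -8 + 18*(-4) = -8 - 72 = -80)
P(J) = (1 + J)/(3 + J)
A(U) = (-6 + U)*(U + (1 - 4*U)/(3 - 4*U)) (A(U) = (U - 6)*(U + (1 - 4*U)/(3 - 4*U)) = (-6 + U)*(U + (1 - 4*U)/(3 - 4*U)))
(A(-11) + n)² = ((6 - 23*(-11)² - 7*(-11) + 4*(-11)³)/(-3 + 4*(-11)) - 80)² = ((6 - 23*121 + 77 + 4*(-1331))/(-3 - 44) - 80)² = ((6 - 2783 + 77 - 5324)/(-47) - 80)² = (-1/47*(-8024) - 80)² = (8024/47 - 80)² = (4264/47)² = 18181696/2209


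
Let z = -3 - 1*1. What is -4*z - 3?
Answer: 13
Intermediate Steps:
z = -4 (z = -3 - 1 = -4)
-4*z - 3 = -4*(-4) - 3 = 16 - 3 = 13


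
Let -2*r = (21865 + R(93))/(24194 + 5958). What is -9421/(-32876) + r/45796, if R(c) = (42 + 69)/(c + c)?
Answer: 403264850327519/1407292382042752 ≈ 0.28655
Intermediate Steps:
R(c) = 111/(2*c) (R(c) = 111/((2*c)) = 111*(1/(2*c)) = 111/(2*c))
r = -1355667/3738848 (r = -(21865 + (111/2)/93)/(2*(24194 + 5958)) = -(21865 + (111/2)*(1/93))/(2*30152) = -(21865 + 37/62)/(2*30152) = -1355667/(124*30152) = -½*1355667/1869424 = -1355667/3738848 ≈ -0.36259)
-9421/(-32876) + r/45796 = -9421/(-32876) - 1355667/3738848/45796 = -9421*(-1/32876) - 1355667/3738848*1/45796 = 9421/32876 - 1355667/171224283008 = 403264850327519/1407292382042752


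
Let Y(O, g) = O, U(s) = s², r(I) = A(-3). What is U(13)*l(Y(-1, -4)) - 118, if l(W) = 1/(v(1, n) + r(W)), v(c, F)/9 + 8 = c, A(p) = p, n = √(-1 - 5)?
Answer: -7957/66 ≈ -120.56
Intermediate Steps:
n = I*√6 (n = √(-6) = I*√6 ≈ 2.4495*I)
v(c, F) = -72 + 9*c
r(I) = -3
l(W) = -1/66 (l(W) = 1/((-72 + 9*1) - 3) = 1/((-72 + 9) - 3) = 1/(-63 - 3) = 1/(-66) = -1/66)
U(13)*l(Y(-1, -4)) - 118 = 13²*(-1/66) - 118 = 169*(-1/66) - 118 = -169/66 - 118 = -7957/66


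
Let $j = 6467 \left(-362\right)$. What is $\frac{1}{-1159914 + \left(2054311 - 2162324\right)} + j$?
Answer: $- \frac{2968285575059}{1267927} \approx -2.3411 \cdot 10^{6}$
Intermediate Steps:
$j = -2341054$
$\frac{1}{-1159914 + \left(2054311 - 2162324\right)} + j = \frac{1}{-1159914 + \left(2054311 - 2162324\right)} - 2341054 = \frac{1}{-1159914 - 108013} - 2341054 = \frac{1}{-1267927} - 2341054 = - \frac{1}{1267927} - 2341054 = - \frac{2968285575059}{1267927}$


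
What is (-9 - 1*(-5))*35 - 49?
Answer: -189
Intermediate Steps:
(-9 - 1*(-5))*35 - 49 = (-9 + 5)*35 - 49 = -4*35 - 49 = -140 - 49 = -189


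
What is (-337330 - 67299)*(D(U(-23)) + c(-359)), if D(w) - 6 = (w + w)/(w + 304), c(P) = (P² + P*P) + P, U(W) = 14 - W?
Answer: -35516934817547/341 ≈ -1.0416e+11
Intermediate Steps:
c(P) = P + 2*P² (c(P) = (P² + P²) + P = 2*P² + P = P + 2*P²)
D(w) = 6 + 2*w/(304 + w) (D(w) = 6 + (w + w)/(w + 304) = 6 + (2*w)/(304 + w) = 6 + 2*w/(304 + w))
(-337330 - 67299)*(D(U(-23)) + c(-359)) = (-337330 - 67299)*(8*(228 + (14 - 1*(-23)))/(304 + (14 - 1*(-23))) - 359*(1 + 2*(-359))) = -404629*(8*(228 + (14 + 23))/(304 + (14 + 23)) - 359*(1 - 718)) = -404629*(8*(228 + 37)/(304 + 37) - 359*(-717)) = -404629*(8*265/341 + 257403) = -404629*(8*(1/341)*265 + 257403) = -404629*(2120/341 + 257403) = -404629*87776543/341 = -35516934817547/341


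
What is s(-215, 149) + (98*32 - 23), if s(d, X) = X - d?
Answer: 3477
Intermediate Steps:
s(-215, 149) + (98*32 - 23) = (149 - 1*(-215)) + (98*32 - 23) = (149 + 215) + (3136 - 23) = 364 + 3113 = 3477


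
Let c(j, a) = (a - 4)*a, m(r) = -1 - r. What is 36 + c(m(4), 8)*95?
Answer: 3076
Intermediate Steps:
c(j, a) = a*(-4 + a) (c(j, a) = (-4 + a)*a = a*(-4 + a))
36 + c(m(4), 8)*95 = 36 + (8*(-4 + 8))*95 = 36 + (8*4)*95 = 36 + 32*95 = 36 + 3040 = 3076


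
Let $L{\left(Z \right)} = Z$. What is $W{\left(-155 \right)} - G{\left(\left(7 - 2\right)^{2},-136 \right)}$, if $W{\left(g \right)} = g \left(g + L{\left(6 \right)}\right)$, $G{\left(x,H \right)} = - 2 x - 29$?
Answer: $23174$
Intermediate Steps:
$G{\left(x,H \right)} = -29 - 2 x$
$W{\left(g \right)} = g \left(6 + g\right)$ ($W{\left(g \right)} = g \left(g + 6\right) = g \left(6 + g\right)$)
$W{\left(-155 \right)} - G{\left(\left(7 - 2\right)^{2},-136 \right)} = - 155 \left(6 - 155\right) - \left(-29 - 2 \left(7 - 2\right)^{2}\right) = \left(-155\right) \left(-149\right) - \left(-29 - 2 \cdot 5^{2}\right) = 23095 - \left(-29 - 50\right) = 23095 - -79 = 23095 + 79 = 23174$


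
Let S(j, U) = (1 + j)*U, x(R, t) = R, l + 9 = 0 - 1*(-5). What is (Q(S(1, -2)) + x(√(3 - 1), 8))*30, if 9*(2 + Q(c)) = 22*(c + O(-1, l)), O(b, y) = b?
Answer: -1280/3 + 30*√2 ≈ -384.24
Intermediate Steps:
l = -4 (l = -9 + (0 - 1*(-5)) = -9 + (0 + 5) = -9 + 5 = -4)
S(j, U) = U*(1 + j)
Q(c) = -40/9 + 22*c/9 (Q(c) = -2 + (22*(c - 1))/9 = -2 + (22*(-1 + c))/9 = -2 + (-22 + 22*c)/9 = -2 + (-22/9 + 22*c/9) = -40/9 + 22*c/9)
(Q(S(1, -2)) + x(√(3 - 1), 8))*30 = ((-40/9 + 22*(-2*(1 + 1))/9) + √(3 - 1))*30 = ((-40/9 + 22*(-2*2)/9) + √2)*30 = ((-40/9 + (22/9)*(-4)) + √2)*30 = ((-40/9 - 88/9) + √2)*30 = (-128/9 + √2)*30 = -1280/3 + 30*√2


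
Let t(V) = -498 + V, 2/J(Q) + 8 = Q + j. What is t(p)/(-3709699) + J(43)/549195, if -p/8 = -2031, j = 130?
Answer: -203887583836/48023206211475 ≈ -0.0042456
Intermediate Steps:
J(Q) = 2/(122 + Q) (J(Q) = 2/(-8 + (Q + 130)) = 2/(-8 + (130 + Q)) = 2/(122 + Q))
p = 16248 (p = -8*(-2031) = 16248)
t(p)/(-3709699) + J(43)/549195 = (-498 + 16248)/(-3709699) + (2/(122 + 43))/549195 = 15750*(-1/3709699) + (2/165)*(1/549195) = -2250/529957 + (2*(1/165))*(1/549195) = -2250/529957 + (2/165)*(1/549195) = -2250/529957 + 2/90617175 = -203887583836/48023206211475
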